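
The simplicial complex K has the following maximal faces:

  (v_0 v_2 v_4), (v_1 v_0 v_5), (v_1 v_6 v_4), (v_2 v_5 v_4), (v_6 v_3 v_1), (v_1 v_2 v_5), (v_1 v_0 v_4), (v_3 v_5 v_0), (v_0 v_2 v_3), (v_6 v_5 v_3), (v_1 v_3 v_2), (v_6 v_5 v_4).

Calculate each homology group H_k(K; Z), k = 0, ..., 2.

H_0 ≅ Z,  H_1 ≅ Z/2Z,  H_2 = 0.

Order the vertices as v_0 < v_1 < v_2 < v_3 < v_4 < v_5 < v_6. Listing each simplex with vertices in this order, K has dimension 2 with simplices:

  0-simplices (7): [v_0], [v_1], [v_2], [v_3], [v_4], [v_5], [v_6]
  1-simplices (18): (18 of them)
  2-simplices (12): (12 of them)

Hence C_0 ≅ Z^7, C_1 ≅ Z^18, C_2 ≅ Z^12.

∂_1: C_1 → C_0 sends each edge [p,q] (with p < q) to q − p. For instance
  ∂[v_1,v_2] = [v_2] − [v_1].
This gives a 7×18 integer matrix of rank 6; reducing to Smith normal form yields diagonal entries (1,1,1,1,1,1).

The boundary map ∂_2: C_2 → C_1 sends each 2-simplex [p,q,r] to [q,r] − [p,r] + [p,q]. For instance
  ∂[v_3,v_5,v_6] = [v_5,v_6] − [v_3,v_6] + [v_3,v_5],
  ∂[v_0,v_3,v_5] = [v_3,v_5] − [v_0,v_5] + [v_0,v_3].
The 18×12 boundary matrix has rank 12 and Smith normal form diag(1,1,1,1,1,1,1,1,1,1,1,2).

From H_k ≅ ker(∂_k) / im(∂_{k+1}) we obtain:

  H_0: rank C_0 − rank ∂_1 = 7 − 6 = 1, and the invariant factors of ∂_1 are all 1, so H_0 = Z.
  H_1: rank ker ∂_1 − rank ∂_2 = (18 − 6) − 12 = 0, and ∂_2 has invariant factor 2 > 1, so H_1 = Z/2Z.
  H_2: rank ker ∂_2 − rank ∂_3 = (12 − 12) − 0 = 0, and there is no ∂_3, so H_2 = 0.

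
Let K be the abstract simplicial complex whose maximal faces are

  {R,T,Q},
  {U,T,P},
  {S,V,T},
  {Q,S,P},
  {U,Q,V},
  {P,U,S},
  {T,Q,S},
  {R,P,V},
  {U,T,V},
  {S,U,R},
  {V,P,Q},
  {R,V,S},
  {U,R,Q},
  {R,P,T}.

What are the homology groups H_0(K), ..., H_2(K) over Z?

K has 7 vertices, 21 edges, 14 triangles.
rank ∂_0 = 0, rank ∂_1 = 6 ⇒ b_0 = 7 − 0 − 6 = 1; all invariant factors of ∂_1 are 1 so no torsion. So H_0 = Z.
rank ∂_1 = 6, rank ∂_2 = 13 ⇒ b_1 = 21 − 6 − 13 = 2; all invariant factors of ∂_2 are 1 so no torsion. So H_1 = Z^2.
rank ∂_2 = 13, rank ∂_3 = 0 ⇒ b_2 = 14 − 13 − 0 = 1. So H_2 = Z.

H_0 = Z,  H_1 = Z^2,  H_2 = Z.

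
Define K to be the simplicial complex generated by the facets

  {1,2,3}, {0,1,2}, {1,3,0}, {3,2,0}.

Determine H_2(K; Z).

H_2 = Z.

Order the vertices as 0 < 1 < 2 < 3. Listing each simplex with vertices in this order, K has dimension 2 with simplices:

  0-simplices (4): [0], [1], [2], [3]
  1-simplices (6): [0,1], [0,2], [0,3], [1,2], [1,3], [2,3]
  2-simplices (4): [0,1,2], [0,1,3], [0,2,3], [1,2,3]

so the chain groups are C_0 ≅ Z^4, C_1 ≅ Z^6, C_2 ≅ Z^4.

The boundary map ∂_1: C_1 → C_0 sends each edge [p,q] (with p < q) to q − p.
The resulting 4×6 matrix has rank 3, and its Smith normal form has invariant factors (1,1,1).

The boundary map ∂_2: C_2 → C_1 sends each 2-simplex [p,q,r] to [q,r] − [p,r] + [p,q]. For instance
  ∂[1,2,3] = [2,3] − [1,3] + [1,2],
  ∂[0,1,2] = [1,2] − [0,2] + [0,1].
The resulting 6×4 matrix has rank 3, and its Smith normal form has invariant factors (1,1,1).

From H_k ≅ ker(∂_k) / im(∂_{k+1}) we obtain:

  H_2: rank ker ∂_2 − rank ∂_3 = (4 − 3) − 0 = 1, and there is no ∂_3, so H_2 = Z.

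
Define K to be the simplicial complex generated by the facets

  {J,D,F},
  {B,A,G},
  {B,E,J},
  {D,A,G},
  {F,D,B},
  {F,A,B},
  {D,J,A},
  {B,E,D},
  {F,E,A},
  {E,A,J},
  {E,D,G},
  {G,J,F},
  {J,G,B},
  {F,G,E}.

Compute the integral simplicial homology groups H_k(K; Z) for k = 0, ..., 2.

H_0 = Z,  H_1 = Z^2,  H_2 = Z.

Take the total order A < B < D < E < F < G < J on the vertex set. Then K (dimension 2) consists of the simplices:

  0-simplices (7): A, B, D, E, F, G, J
  1-simplices (21): AB, AD, AE, AF, AG, AJ, BD, BE, BF, BG, BJ, DE, DF, DG, DJ, EF, EG, EJ, FG, FJ, GJ
  2-simplices (14): ABF, ABG, ADG, ADJ, AEF, AEJ, BDE, BDF, BEJ, BGJ, DEG, DFJ, EFG, FGJ

Hence C_0 ≅ Z^7, C_1 ≅ Z^21, C_2 ≅ Z^14.

The boundary map ∂_1: C_1 → C_0 maps an edge to its endpoints' difference, ∂[p,q] = q − p. For instance
  ∂EF = F − E.
As a 7×21 matrix over Z this has rank 6, with invariant factors (1,1,1,1,1,1).

∂_2: C_2 → C_1 maps a triangle to the signed sum of its edges. For instance
  ∂ABG = BG − AG + AB,
  ∂BGJ = GJ − BJ + BG.
As a 21×14 matrix over Z this has rank 13, with invariant factors (1,1,1,1,1,1,1,1,1,1,1,1,1).

Now H_k = ker ∂_k / im ∂_{k+1}, so:

  H_0: rank C_0 − rank ∂_1 = 7 − 6 = 1, and the invariant factors of ∂_1 are all 1, so H_0 ≅ Z.
  H_1: rank ker ∂_1 − rank ∂_2 = (21 − 6) − 13 = 2, and the invariant factors of ∂_2 are all 1, so H_1 ≅ Z^2.
  H_2: rank ker ∂_2 − rank ∂_3 = (14 − 13) − 0 = 1, and there is no ∂_3, so H_2 ≅ Z.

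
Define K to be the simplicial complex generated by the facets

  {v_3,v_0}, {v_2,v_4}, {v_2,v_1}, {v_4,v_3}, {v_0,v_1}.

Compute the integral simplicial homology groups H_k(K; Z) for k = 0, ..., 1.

Order the vertices as v_0 < v_1 < v_2 < v_3 < v_4. Listing each simplex with vertices in this order, K has dimension 1 with simplices:

  0-simplices (5): [v_0], [v_1], [v_2], [v_3], [v_4]
  1-simplices (5): [v_0,v_1], [v_0,v_3], [v_1,v_2], [v_2,v_4], [v_3,v_4]

Hence C_0 ≅ Z^5, C_1 ≅ Z^5.

Boundary ∂_1: C_1 → C_0 is given by ∂[p,q] = [q] − [p].
As a 5×5 matrix over Z this has rank 4, with invariant factors (1,1,1,1).

From H_k ≅ ker(∂_k) / im(∂_{k+1}) we obtain:

  H_0: rank C_0 − rank ∂_1 = 5 − 4 = 1, and the invariant factors of ∂_1 are all 1, so H_0 = Z.
  H_1: rank ker ∂_1 − rank ∂_2 = (5 − 4) − 0 = 1, and there is no ∂_2, so H_1 = Z.

As a check, the Euler characteristic is 5 − 5 = 0, which agrees with 1 − 1 = 0.

H_0 ≅ Z,  H_1 ≅ Z.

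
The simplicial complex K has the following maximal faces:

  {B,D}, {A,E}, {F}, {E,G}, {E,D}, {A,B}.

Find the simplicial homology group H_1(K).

H_1 ≅ Z.

Fix the vertex order A < B < D < E < F < G and write every simplex with vertices in increasing order. Then dim K = 1 and the simplices of K are:

  0-simplices (6): A, B, D, E, F, G
  1-simplices (5): AB, AE, BD, DE, EG

Hence C_0 ≅ Z^6, C_1 ≅ Z^5.

Boundary ∂_1: C_1 → C_0 sends each edge [p,q] (with p < q) to q − p. For instance
  ∂BD = D − B.
As a 6×5 matrix over Z this has rank 4, with invariant factors (1,1,1,1).

Reading off H_k = ker ∂_k / im ∂_{k+1}:

  H_1: rank ker ∂_1 − rank ∂_2 = (5 − 4) − 0 = 1, and there is no ∂_2, so H_1 = Z.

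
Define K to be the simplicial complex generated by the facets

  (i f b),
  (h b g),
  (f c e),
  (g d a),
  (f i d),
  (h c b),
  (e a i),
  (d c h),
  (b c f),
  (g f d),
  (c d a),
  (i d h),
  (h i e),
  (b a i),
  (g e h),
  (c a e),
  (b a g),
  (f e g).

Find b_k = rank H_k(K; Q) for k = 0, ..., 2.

b_0 = 1, b_1 = 2, b_2 = 1.

Take the total order a < b < c < d < e < f < g < h < i on the vertex set. Then K (dimension 2) consists of the simplices:

  0-simplices (9): a, b, c, d, e, f, g, h, i
  1-simplices (27): ab, ac, ad, ae, ag, ai, bc, bf, bg, bh, bi, cd, ce, cf, ch, df, dg, dh, di, ef, eg, eh, ei, fg, fi, gh, hi
  2-simplices (18): abg, abi, acd, ace, adg, aei, bcf, bch, bfi, bgh, cdh, cef, dfg, dfi, dhi, efg, egh, ehi

giving chain groups C_0 ≅ Z^9, C_1 ≅ Z^27, C_2 ≅ Z^18.

∂_1: C_1 → C_0 is given by ∂[p,q] = [q] − [p]. For instance
  ∂bc = c − b.
This gives a 9×27 integer matrix of rank 8; reducing to Smith normal form yields diagonal entries (1,1,1,1,1,1,1,1).

The boundary map ∂_2: C_2 → C_1 sends each 2-simplex [p,q,r] to [q,r] − [p,r] + [p,q]. For instance
  ∂ace = ce − ae + ac,
  ∂ehi = hi − ei + eh.
The 27×18 boundary matrix has rank 17 and Smith normal form diag(1,1,1,1,1,1,1,1,1,1,1,1,1,1,1,1,1).

Computing H_k = (kernel of ∂_k) / (image of ∂_{k+1}):

  H_0: rank C_0 − rank ∂_1 = 9 − 8 = 1, and the invariant factors of ∂_1 are all 1, so H_0 = Z.
  H_1: rank ker ∂_1 − rank ∂_2 = (27 − 8) − 17 = 2, and the invariant factors of ∂_2 are all 1, so H_1 = Z^2.
  H_2: rank ker ∂_2 − rank ∂_3 = (18 − 17) − 0 = 1, and there is no ∂_3, so H_2 = Z.

(K is a triangulation of the torus T^2.)

Hence the Betti numbers are b_0 = 1, b_1 = 2, b_2 = 1.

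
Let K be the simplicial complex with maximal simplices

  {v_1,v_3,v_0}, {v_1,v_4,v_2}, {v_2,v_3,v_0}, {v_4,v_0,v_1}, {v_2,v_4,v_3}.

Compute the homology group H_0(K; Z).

H_0 = Z.

Fix the vertex order v_0 < v_1 < v_2 < v_3 < v_4 and write every simplex with vertices in increasing order. Then dim K = 2 and the simplices of K are:

  0-simplices (5): [v_0], [v_1], [v_2], [v_3], [v_4]
  1-simplices (10): [v_0,v_1], [v_0,v_2], [v_0,v_3], [v_0,v_4], [v_1,v_2], [v_1,v_3], [v_1,v_4], [v_2,v_3], [v_2,v_4], [v_3,v_4]
  2-simplices (5): [v_0,v_1,v_3], [v_0,v_1,v_4], [v_0,v_2,v_3], [v_1,v_2,v_4], [v_2,v_3,v_4]

so the chain groups are C_0 ≅ Z^5, C_1 ≅ Z^10, C_2 ≅ Z^5.

∂_1: C_1 → C_0 is given by ∂[p,q] = [q] − [p].
This gives a 5×10 integer matrix of rank 4; reducing to Smith normal form yields diagonal entries (1,1,1,1).

Boundary ∂_2: C_2 → C_1 acts by ∂[p,q,r] = [q,r] − [p,r] + [p,q]. For instance
  ∂[v_0,v_2,v_3] = [v_2,v_3] − [v_0,v_3] + [v_0,v_2],
  ∂[v_1,v_2,v_4] = [v_2,v_4] − [v_1,v_4] + [v_1,v_2].
This gives a 10×5 integer matrix of rank 5; reducing to Smith normal form yields diagonal entries (1,1,1,1,1).

Now H_k = ker ∂_k / im ∂_{k+1}, so:

  H_0: rank C_0 − rank ∂_1 = 5 − 4 = 1, and the invariant factors of ∂_1 are all 1, so H_0 = Z.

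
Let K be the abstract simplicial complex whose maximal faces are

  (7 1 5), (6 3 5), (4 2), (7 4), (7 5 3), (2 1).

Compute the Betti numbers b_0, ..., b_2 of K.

Fix the vertex order 1 < 2 < 3 < 4 < 5 < 6 < 7 and write every simplex with vertices in increasing order. Then dim K = 2 and the simplices of K are:

  0-simplices (7): [1], [2], [3], [4], [5], [6], [7]
  1-simplices (10): [1,2], [1,5], [1,7], [2,4], [3,5], [3,6], [3,7], [4,7], [5,6], [5,7]
  2-simplices (3): [1,5,7], [3,5,6], [3,5,7]

Hence C_0 ≅ Z^7, C_1 ≅ Z^10, C_2 ≅ Z^3.

∂_1: C_1 → C_0 maps an edge to its endpoints' difference, ∂[p,q] = q − p. For instance
  ∂[2,4] = [4] − [2].
As a 7×10 matrix over Z this has rank 6, with invariant factors (1,1,1,1,1,1).

Boundary ∂_2: C_2 → C_1 sends each 2-simplex [p,q,r] to [q,r] − [p,r] + [p,q]. For instance
  ∂[3,5,7] = [5,7] − [3,7] + [3,5],
  ∂[3,5,6] = [5,6] − [3,6] + [3,5].
As a 10×3 matrix over Z this has rank 3, with invariant factors (1,1,1).

From H_k ≅ ker(∂_k) / im(∂_{k+1}) we obtain:

  H_0: rank C_0 − rank ∂_1 = 7 − 6 = 1, and the invariant factors of ∂_1 are all 1, so H_0 = Z.
  H_1: rank ker ∂_1 − rank ∂_2 = (10 − 6) − 3 = 1, and the invariant factors of ∂_2 are all 1, so H_1 = Z.
  H_2: rank ker ∂_2 − rank ∂_3 = (3 − 3) − 0 = 0, and there is no ∂_3, so H_2 = 0.

Hence the Betti numbers are b_0 = 1, b_1 = 1, b_2 = 0.

b_0 = 1, b_1 = 1, b_2 = 0.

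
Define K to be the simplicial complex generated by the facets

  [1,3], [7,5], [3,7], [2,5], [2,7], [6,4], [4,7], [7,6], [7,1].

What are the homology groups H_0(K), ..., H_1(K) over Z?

Take the total order 1 < 2 < 3 < 4 < 5 < 6 < 7 on the vertex set. Then K (dimension 1) consists of the simplices:

  0-simplices (7): [1], [2], [3], [4], [5], [6], [7]
  1-simplices (9): [1,3], [1,7], [2,5], [2,7], [3,7], [4,6], [4,7], [5,7], [6,7]

so the chain groups are C_0 ≅ Z^7, C_1 ≅ Z^9.

Boundary ∂_1: C_1 → C_0 sends each edge [p,q] (with p < q) to q − p. For instance
  ∂[4,6] = [6] − [4].
As a 7×9 matrix over Z this has rank 6, with invariant factors (1,1,1,1,1,1).

From H_k ≅ ker(∂_k) / im(∂_{k+1}) we obtain:

  H_0: rank C_0 − rank ∂_1 = 7 − 6 = 1, and the invariant factors of ∂_1 are all 1, so H_0 = Z.
  H_1: rank ker ∂_1 − rank ∂_2 = (9 − 6) − 0 = 3, and there is no ∂_2, so H_1 = Z^3.

(K is a triangulation of a wedge of 3 circles.)

H_0 ≅ Z,  H_1 ≅ Z^3.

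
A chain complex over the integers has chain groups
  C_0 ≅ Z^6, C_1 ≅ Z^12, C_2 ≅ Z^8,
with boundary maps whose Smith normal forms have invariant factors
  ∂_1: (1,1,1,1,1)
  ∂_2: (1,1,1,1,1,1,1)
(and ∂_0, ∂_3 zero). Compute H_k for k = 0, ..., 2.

H_0 ≅ Z,  H_1 = 0,  H_2 ≅ Z.

H_0: b_0 = 6 − 0 − 5 = 1; torsion from ∂_1 factors > 1: none. So H_0 ≅ Z.
H_1: b_1 = 12 − 5 − 7 = 0; torsion from ∂_2 factors > 1: none. So H_1 ≅ 0.
H_2: b_2 = 8 − 7 − 0 = 1; torsion from ∂_3 factors > 1: none. So H_2 ≅ Z.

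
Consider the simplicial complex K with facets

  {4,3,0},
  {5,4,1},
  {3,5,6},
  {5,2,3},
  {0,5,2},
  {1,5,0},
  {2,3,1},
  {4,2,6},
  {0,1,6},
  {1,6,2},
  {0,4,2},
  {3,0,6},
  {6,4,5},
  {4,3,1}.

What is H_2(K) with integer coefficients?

We work with the vertex ordering 0 < 1 < 2 < 3 < 4 < 5 < 6. The simplices of K, each written with vertices in increasing order, are:

  0-simplices (7): [0], [1], [2], [3], [4], [5], [6]
  1-simplices (21): [0,1], [0,2], [0,3], [0,4], [0,5], [0,6], [1,2], [1,3], [1,4], [1,5], [1,6], [2,3], [2,4], [2,5], [2,6], [3,4], [3,5], [3,6], [4,5], [4,6], [5,6]
  2-simplices (14): [0,1,5], [0,1,6], [0,2,4], [0,2,5], [0,3,4], [0,3,6], [1,2,3], [1,2,6], [1,3,4], [1,4,5], [2,3,5], [2,4,6], [3,5,6], [4,5,6]

so the chain groups are C_0 ≅ Z^7, C_1 ≅ Z^21, C_2 ≅ Z^14.

Boundary ∂_1: C_1 → C_0 is given by ∂[p,q] = [q] − [p].
The resulting 7×21 matrix has rank 6, and its Smith normal form has invariant factors (1,1,1,1,1,1).

Boundary ∂_2: C_2 → C_1 maps a triangle to the signed sum of its edges. For instance
  ∂[2,4,6] = [4,6] − [2,6] + [2,4],
  ∂[1,2,3] = [2,3] − [1,3] + [1,2].
The 21×14 boundary matrix has rank 13 and Smith normal form diag(1,1,1,1,1,1,1,1,1,1,1,1,1).

From H_k ≅ ker(∂_k) / im(∂_{k+1}) we obtain:

  H_2: rank ker ∂_2 − rank ∂_3 = (14 − 13) − 0 = 1, and there is no ∂_3, so H_2 = Z.

(K is a triangulation of the torus T^2.)

H_2 = Z.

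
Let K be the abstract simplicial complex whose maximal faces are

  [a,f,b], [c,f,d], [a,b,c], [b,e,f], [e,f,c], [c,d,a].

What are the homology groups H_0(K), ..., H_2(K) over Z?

Take the total order a < b < c < d < e < f on the vertex set. Then K (dimension 2) consists of the simplices:

  0-simplices (6): a, b, c, d, e, f
  1-simplices (12): ab, ac, ad, af, bc, be, bf, cd, ce, cf, df, ef
  2-simplices (6): abc, abf, acd, bef, cdf, cef

Hence C_0 ≅ Z^6, C_1 ≅ Z^12, C_2 ≅ Z^6.

∂_1: C_1 → C_0 sends each edge [p,q] (with p < q) to q − p.
This gives a 6×12 integer matrix of rank 5; reducing to Smith normal form yields diagonal entries (1,1,1,1,1).

The boundary map ∂_2: C_2 → C_1 maps a triangle to the signed sum of its edges. For instance
  ∂abc = bc − ac + ab,
  ∂cdf = df − cf + cd.
As a 12×6 matrix over Z this has rank 6, with invariant factors (1,1,1,1,1,1).

From H_k ≅ ker(∂_k) / im(∂_{k+1}) we obtain:

  H_0: rank C_0 − rank ∂_1 = 6 − 5 = 1, and the invariant factors of ∂_1 are all 1, so H_0 ≅ Z.
  H_1: rank ker ∂_1 − rank ∂_2 = (12 − 5) − 6 = 1, and the invariant factors of ∂_2 are all 1, so H_1 ≅ Z.
  H_2: rank ker ∂_2 − rank ∂_3 = (6 − 6) − 0 = 0, and there is no ∂_3, so H_2 ≅ 0.

H_0 = Z,  H_1 = Z,  H_2 = 0.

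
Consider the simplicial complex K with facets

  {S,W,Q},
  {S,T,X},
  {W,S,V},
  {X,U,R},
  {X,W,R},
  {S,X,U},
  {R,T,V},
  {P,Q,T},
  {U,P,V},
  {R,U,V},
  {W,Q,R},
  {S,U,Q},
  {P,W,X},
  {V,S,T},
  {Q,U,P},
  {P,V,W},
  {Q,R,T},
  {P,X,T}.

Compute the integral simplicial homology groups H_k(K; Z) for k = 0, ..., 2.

We work with the vertex ordering P < Q < R < S < T < U < V < W < X. The simplices of K, each written with vertices in increasing order, are:

  0-simplices (9): P, Q, R, S, T, U, V, W, X
  1-simplices (27): PQ, PT, PU, PV, PW, PX, QR, QS, QT, QU, QW, RT, RU, RV, RW, RX, ST, SU, SV, SW, SX, TV, TX, UV, UX, VW, WX
  2-simplices (18): PQT, PQU, PTX, PUV, PVW, PWX, QRT, QRW, QSU, QSW, RTV, RUV, RUX, RWX, STV, STX, SUX, SVW

giving chain groups C_0 ≅ Z^9, C_1 ≅ Z^27, C_2 ≅ Z^18.

∂_1: C_1 → C_0 maps an edge to its endpoints' difference, ∂[p,q] = q − p. For instance
  ∂PU = U − P.
The 9×27 boundary matrix has rank 8 and Smith normal form diag(1,1,1,1,1,1,1,1).

The boundary map ∂_2: C_2 → C_1 acts by ∂[p,q,r] = [q,r] − [p,r] + [p,q]. For instance
  ∂SUX = UX − SX + SU,
  ∂RWX = WX − RX + RW.
This gives a 27×18 integer matrix of rank 17; reducing to Smith normal form yields diagonal entries (1,1,1,1,1,1,1,1,1,1,1,1,1,1,1,1,1).

Now H_k = ker ∂_k / im ∂_{k+1}, so:

  H_0: rank C_0 − rank ∂_1 = 9 − 8 = 1, and the invariant factors of ∂_1 are all 1, so H_0 = Z.
  H_1: rank ker ∂_1 − rank ∂_2 = (27 − 8) − 17 = 2, and the invariant factors of ∂_2 are all 1, so H_1 = Z^2.
  H_2: rank ker ∂_2 − rank ∂_3 = (18 − 17) − 0 = 1, and there is no ∂_3, so H_2 = Z.

As a check, the Euler characteristic is 9 − 27 + 18 = 0, which agrees with 1 − 2 + 1 = 0.

H_0 ≅ Z,  H_1 ≅ Z^2,  H_2 ≅ Z.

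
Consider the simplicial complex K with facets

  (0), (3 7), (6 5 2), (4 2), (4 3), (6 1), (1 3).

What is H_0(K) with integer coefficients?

H_0 ≅ Z^2.

Order the vertices as 0 < 1 < 2 < 3 < 4 < 5 < 6 < 7. Listing each simplex with vertices in this order, K has dimension 2 with simplices:

  0-simplices (8): [0], [1], [2], [3], [4], [5], [6], [7]
  1-simplices (8): [1,3], [1,6], [2,4], [2,5], [2,6], [3,4], [3,7], [5,6]
  2-simplices (1): [2,5,6]

so the chain groups are C_0 ≅ Z^8, C_1 ≅ Z^8, C_2 ≅ Z^1.

Boundary ∂_1: C_1 → C_0 sends each edge [p,q] (with p < q) to q − p. For instance
  ∂[2,5] = [5] − [2].
As a 8×8 matrix over Z this has rank 6, with invariant factors (1,1,1,1,1,1).

Boundary ∂_2: C_2 → C_1 acts by ∂[p,q,r] = [q,r] − [p,r] + [p,q]. For instance
  ∂[2,5,6] = [5,6] − [2,6] + [2,5].
The resulting 8×1 matrix has rank 1, and its Smith normal form has invariant factors (1).

From H_k ≅ ker(∂_k) / im(∂_{k+1}) we obtain:

  H_0: rank C_0 − rank ∂_1 = 8 − 6 = 2, and the invariant factors of ∂_1 are all 1, so H_0 ≅ Z^2.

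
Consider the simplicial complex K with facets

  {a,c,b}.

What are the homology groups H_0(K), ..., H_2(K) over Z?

H_0 ≅ Z,  H_1 = 0,  H_2 = 0.

Take the total order a < b < c on the vertex set. Then K (dimension 2) consists of the simplices:

  0-simplices (3): a, b, c
  1-simplices (3): ab, ac, bc
  2-simplices (1): abc

Hence C_0 ≅ Z^3, C_1 ≅ Z^3, C_2 ≅ Z^1.

∂_1: C_1 → C_0 sends each edge [p,q] (with p < q) to q − p. For instance
  ∂ac = c − a.
This gives a 3×3 integer matrix of rank 2; reducing to Smith normal form yields diagonal entries (1,1).

∂_2: C_2 → C_1 maps a triangle to the signed sum of its edges. For instance
  ∂abc = bc − ac + ab.
As a 3×1 matrix over Z this has rank 1, with invariant factors (1).

Reading off H_k = ker ∂_k / im ∂_{k+1}:

  H_0: rank C_0 − rank ∂_1 = 3 − 2 = 1, and the invariant factors of ∂_1 are all 1, so H_0 = Z.
  H_1: rank ker ∂_1 − rank ∂_2 = (3 − 2) − 1 = 0, and the invariant factors of ∂_2 are all 1, so H_1 = 0.
  H_2: rank ker ∂_2 − rank ∂_3 = (1 − 1) − 0 = 0, and there is no ∂_3, so H_2 = 0.

(K is a triangulation of the 2-simplex.)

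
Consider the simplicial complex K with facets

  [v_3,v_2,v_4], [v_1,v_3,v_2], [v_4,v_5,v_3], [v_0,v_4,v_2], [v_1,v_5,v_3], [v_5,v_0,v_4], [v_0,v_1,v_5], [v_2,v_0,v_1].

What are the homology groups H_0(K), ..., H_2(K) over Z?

H_0 = Z,  H_1 = 0,  H_2 = Z.

K has 6 vertices, 12 edges, 8 triangles.
rank ∂_0 = 0, rank ∂_1 = 5 ⇒ b_0 = 6 − 0 − 5 = 1; all invariant factors of ∂_1 are 1 so no torsion. So H_0 ≅ Z.
rank ∂_1 = 5, rank ∂_2 = 7 ⇒ b_1 = 12 − 5 − 7 = 0; all invariant factors of ∂_2 are 1 so no torsion. So H_1 ≅ 0.
rank ∂_2 = 7, rank ∂_3 = 0 ⇒ b_2 = 8 − 7 − 0 = 1. So H_2 ≅ Z.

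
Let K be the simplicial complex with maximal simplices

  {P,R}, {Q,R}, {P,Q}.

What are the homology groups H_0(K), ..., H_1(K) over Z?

Take the total order P < Q < R on the vertex set. Then K (dimension 1) consists of the simplices:

  0-simplices (3): P, Q, R
  1-simplices (3): PQ, PR, QR

Hence C_0 ≅ Z^3, C_1 ≅ Z^3.

Boundary ∂_1: C_1 → C_0 is given by ∂[p,q] = [q] − [p]. For instance
  ∂QR = R − Q.
The resulting 3×3 matrix has rank 2, and its Smith normal form has invariant factors (1,1).

From H_k ≅ ker(∂_k) / im(∂_{k+1}) we obtain:

  H_0: rank C_0 − rank ∂_1 = 3 − 2 = 1, and the invariant factors of ∂_1 are all 1, so H_0 = Z.
  H_1: rank ker ∂_1 − rank ∂_2 = (3 − 2) − 0 = 1, and there is no ∂_2, so H_1 = Z.

As a check, the Euler characteristic is 3 − 3 = 0, which agrees with 1 − 1 = 0.

H_0 = Z,  H_1 = Z.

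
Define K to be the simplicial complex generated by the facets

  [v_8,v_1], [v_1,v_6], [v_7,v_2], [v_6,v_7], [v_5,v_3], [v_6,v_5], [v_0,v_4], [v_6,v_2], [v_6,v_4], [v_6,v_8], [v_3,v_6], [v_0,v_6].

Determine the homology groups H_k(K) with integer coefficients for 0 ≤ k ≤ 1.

H_0 ≅ Z,  H_1 ≅ Z^4.

Order the vertices as v_0 < v_1 < v_2 < v_3 < v_4 < v_5 < v_6 < v_7 < v_8. Listing each simplex with vertices in this order, K has dimension 1 with simplices:

  0-simplices (9): [v_0], [v_1], [v_2], [v_3], [v_4], [v_5], [v_6], [v_7], [v_8]
  1-simplices (12): [v_0,v_4], [v_0,v_6], [v_1,v_6], [v_1,v_8], [v_2,v_6], [v_2,v_7], [v_3,v_5], [v_3,v_6], [v_4,v_6], [v_5,v_6], [v_6,v_7], [v_6,v_8]

giving chain groups C_0 ≅ Z^9, C_1 ≅ Z^12.

Boundary ∂_1: C_1 → C_0 sends each edge [p,q] (with p < q) to q − p.
As a 9×12 matrix over Z this has rank 8, with invariant factors (1,1,1,1,1,1,1,1).

Computing H_k = (kernel of ∂_k) / (image of ∂_{k+1}):

  H_0: rank C_0 − rank ∂_1 = 9 − 8 = 1, and the invariant factors of ∂_1 are all 1, so H_0 = Z.
  H_1: rank ker ∂_1 − rank ∂_2 = (12 − 8) − 0 = 4, and there is no ∂_2, so H_1 = Z^4.

As a check, the Euler characteristic is 9 − 12 = -3, which agrees with 1 − 4 = -3.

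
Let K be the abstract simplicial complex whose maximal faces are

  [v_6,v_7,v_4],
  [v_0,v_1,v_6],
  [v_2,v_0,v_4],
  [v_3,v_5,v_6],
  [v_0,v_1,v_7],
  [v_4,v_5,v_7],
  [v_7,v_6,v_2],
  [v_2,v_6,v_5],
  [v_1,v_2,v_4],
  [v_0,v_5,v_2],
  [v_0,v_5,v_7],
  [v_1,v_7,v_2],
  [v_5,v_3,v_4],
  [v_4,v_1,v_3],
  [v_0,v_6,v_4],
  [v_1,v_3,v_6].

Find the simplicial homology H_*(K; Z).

H_0 = Z,  H_1 = Z^2,  H_2 = Z.

K has 8 vertices, 24 edges, 16 triangles.
rank ∂_0 = 0, rank ∂_1 = 7 ⇒ b_0 = 8 − 0 − 7 = 1; all invariant factors of ∂_1 are 1 so no torsion. So H_0 ≅ Z.
rank ∂_1 = 7, rank ∂_2 = 15 ⇒ b_1 = 24 − 7 − 15 = 2; all invariant factors of ∂_2 are 1 so no torsion. So H_1 ≅ Z^2.
rank ∂_2 = 15, rank ∂_3 = 0 ⇒ b_2 = 16 − 15 − 0 = 1. So H_2 ≅ Z.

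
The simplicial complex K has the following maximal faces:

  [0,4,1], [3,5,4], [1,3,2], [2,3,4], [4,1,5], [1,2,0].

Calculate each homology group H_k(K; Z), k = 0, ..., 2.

Take the total order 0 < 1 < 2 < 3 < 4 < 5 on the vertex set. Then K (dimension 2) consists of the simplices:

  0-simplices (6): [0], [1], [2], [3], [4], [5]
  1-simplices (12): [0,1], [0,2], [0,4], [1,2], [1,3], [1,4], [1,5], [2,3], [2,4], [3,4], [3,5], [4,5]
  2-simplices (6): [0,1,2], [0,1,4], [1,2,3], [1,4,5], [2,3,4], [3,4,5]

giving chain groups C_0 ≅ Z^6, C_1 ≅ Z^12, C_2 ≅ Z^6.

The boundary map ∂_1: C_1 → C_0 is given by ∂[p,q] = [q] − [p]. For instance
  ∂[0,1] = [1] − [0].
As a 6×12 matrix over Z this has rank 5, with invariant factors (1,1,1,1,1).

Boundary ∂_2: C_2 → C_1 acts by ∂[p,q,r] = [q,r] − [p,r] + [p,q]. For instance
  ∂[2,3,4] = [3,4] − [2,4] + [2,3],
  ∂[3,4,5] = [4,5] − [3,5] + [3,4].
The resulting 12×6 matrix has rank 6, and its Smith normal form has invariant factors (1,1,1,1,1,1).

Reading off H_k = ker ∂_k / im ∂_{k+1}:

  H_0: rank C_0 − rank ∂_1 = 6 − 5 = 1, and the invariant factors of ∂_1 are all 1, so H_0 ≅ Z.
  H_1: rank ker ∂_1 − rank ∂_2 = (12 − 5) − 6 = 1, and the invariant factors of ∂_2 are all 1, so H_1 ≅ Z.
  H_2: rank ker ∂_2 − rank ∂_3 = (6 − 6) − 0 = 0, and there is no ∂_3, so H_2 ≅ 0.

H_0 ≅ Z,  H_1 ≅ Z,  H_2 = 0.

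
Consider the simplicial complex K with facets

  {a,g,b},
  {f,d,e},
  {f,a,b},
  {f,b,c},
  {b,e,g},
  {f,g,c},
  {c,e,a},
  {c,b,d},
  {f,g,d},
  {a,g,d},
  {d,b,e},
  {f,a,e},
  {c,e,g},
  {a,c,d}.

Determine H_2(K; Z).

H_2 = Z.

We work with the vertex ordering a < b < c < d < e < f < g. The simplices of K, each written with vertices in increasing order, are:

  0-simplices (7): a, b, c, d, e, f, g
  1-simplices (21): ab, ac, ad, ae, af, ag, bc, bd, be, bf, bg, cd, ce, cf, cg, de, df, dg, ef, eg, fg
  2-simplices (14): abf, abg, acd, ace, adg, aef, bcd, bcf, bde, beg, ceg, cfg, def, dfg

so the chain groups are C_0 ≅ Z^7, C_1 ≅ Z^21, C_2 ≅ Z^14.

∂_1: C_1 → C_0 is given by ∂[p,q] = [q] − [p].
The resulting 7×21 matrix has rank 6, and its Smith normal form has invariant factors (1,1,1,1,1,1).

Boundary ∂_2: C_2 → C_1 maps a triangle to the signed sum of its edges. For instance
  ∂bcd = cd − bd + bc,
  ∂abf = bf − af + ab.
The resulting 21×14 matrix has rank 13, and its Smith normal form has invariant factors (1,1,1,1,1,1,1,1,1,1,1,1,1).

Now H_k = ker ∂_k / im ∂_{k+1}, so:

  H_2: rank ker ∂_2 − rank ∂_3 = (14 − 13) − 0 = 1, and there is no ∂_3, so H_2 ≅ Z.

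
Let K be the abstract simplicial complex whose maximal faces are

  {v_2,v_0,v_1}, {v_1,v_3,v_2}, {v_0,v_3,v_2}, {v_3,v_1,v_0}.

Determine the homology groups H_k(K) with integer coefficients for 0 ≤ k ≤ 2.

H_0 ≅ Z,  H_1 = 0,  H_2 ≅ Z.

K has 4 vertices, 6 edges, 4 triangles.
rank ∂_0 = 0, rank ∂_1 = 3 ⇒ b_0 = 4 − 0 − 3 = 1; all invariant factors of ∂_1 are 1 so no torsion. So H_0 ≅ Z.
rank ∂_1 = 3, rank ∂_2 = 3 ⇒ b_1 = 6 − 3 − 3 = 0; all invariant factors of ∂_2 are 1 so no torsion. So H_1 ≅ 0.
rank ∂_2 = 3, rank ∂_3 = 0 ⇒ b_2 = 4 − 3 − 0 = 1. So H_2 ≅ Z.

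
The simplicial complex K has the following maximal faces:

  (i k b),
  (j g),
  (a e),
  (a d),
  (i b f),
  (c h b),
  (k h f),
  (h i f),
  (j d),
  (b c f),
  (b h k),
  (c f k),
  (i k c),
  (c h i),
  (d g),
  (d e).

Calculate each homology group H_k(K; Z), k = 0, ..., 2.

We work with the vertex ordering a < b < c < d < e < f < g < h < i < j < k. The simplices of K, each written with vertices in increasing order, are:

  0-simplices (11): a, b, c, d, e, f, g, h, i, j, k
  1-simplices (21): ad, ae, bc, bf, bh, bi, bk, cf, ch, ci, ck, de, dg, dj, fh, fi, fk, gj, hi, hk, ik
  2-simplices (10): bcf, bch, bfi, bhk, bik, cfk, chi, cik, fhi, fhk

Hence C_0 ≅ Z^11, C_1 ≅ Z^21, C_2 ≅ Z^10.

∂_1: C_1 → C_0 is given by ∂[p,q] = [q] − [p].
The resulting 11×21 matrix has rank 9, and its Smith normal form has invariant factors (1,1,1,1,1,1,1,1,1).

The boundary map ∂_2: C_2 → C_1 acts by ∂[p,q,r] = [q,r] − [p,r] + [p,q]. For instance
  ∂fhk = hk − fk + fh,
  ∂chi = hi − ci + ch.
As a 21×10 matrix over Z this has rank 10, with invariant factors (1,1,1,1,1,1,1,1,1,2).

Computing H_k = (kernel of ∂_k) / (image of ∂_{k+1}):

  H_0: rank C_0 − rank ∂_1 = 11 − 9 = 2, and the invariant factors of ∂_1 are all 1, so H_0 ≅ Z^2.
  H_1: rank ker ∂_1 − rank ∂_2 = (21 − 9) − 10 = 2, and ∂_2 has invariant factor 2 > 1, so H_1 ≅ Z^2 ⊕ Z/2Z.
  H_2: rank ker ∂_2 − rank ∂_3 = (10 − 10) − 0 = 0, and there is no ∂_3, so H_2 ≅ 0.

H_0 = Z^2,  H_1 = Z^2 ⊕ Z/2Z,  H_2 = 0.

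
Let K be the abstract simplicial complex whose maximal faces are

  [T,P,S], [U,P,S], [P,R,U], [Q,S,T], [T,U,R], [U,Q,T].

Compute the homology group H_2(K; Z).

H_2 ≅ 0.

Fix the vertex order P < Q < R < S < T < U and write every simplex with vertices in increasing order. Then dim K = 2 and the simplices of K are:

  0-simplices (6): P, Q, R, S, T, U
  1-simplices (12): PR, PS, PT, PU, QS, QT, QU, RT, RU, ST, SU, TU
  2-simplices (6): PRU, PST, PSU, QST, QTU, RTU

Hence C_0 ≅ Z^6, C_1 ≅ Z^12, C_2 ≅ Z^6.

The boundary map ∂_1: C_1 → C_0 is given by ∂[p,q] = [q] − [p].
The resulting 6×12 matrix has rank 5, and its Smith normal form has invariant factors (1,1,1,1,1).

The boundary map ∂_2: C_2 → C_1 acts by ∂[p,q,r] = [q,r] − [p,r] + [p,q]. For instance
  ∂PRU = RU − PU + PR,
  ∂PSU = SU − PU + PS.
The resulting 12×6 matrix has rank 6, and its Smith normal form has invariant factors (1,1,1,1,1,1).

Now H_k = ker ∂_k / im ∂_{k+1}, so:

  H_2: rank ker ∂_2 − rank ∂_3 = (6 − 6) − 0 = 0, and there is no ∂_3, so H_2 = 0.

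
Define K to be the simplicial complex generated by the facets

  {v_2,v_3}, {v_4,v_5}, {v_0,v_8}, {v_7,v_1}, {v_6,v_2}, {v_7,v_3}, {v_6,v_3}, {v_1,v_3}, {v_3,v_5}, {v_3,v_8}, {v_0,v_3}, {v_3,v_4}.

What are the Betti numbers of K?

b_0 = 1, b_1 = 4.

Fix the vertex order v_0 < v_1 < v_2 < v_3 < v_4 < v_5 < v_6 < v_7 < v_8 and write every simplex with vertices in increasing order. Then dim K = 1 and the simplices of K are:

  0-simplices (9): [v_0], [v_1], [v_2], [v_3], [v_4], [v_5], [v_6], [v_7], [v_8]
  1-simplices (12): [v_0,v_3], [v_0,v_8], [v_1,v_3], [v_1,v_7], [v_2,v_3], [v_2,v_6], [v_3,v_4], [v_3,v_5], [v_3,v_6], [v_3,v_7], [v_3,v_8], [v_4,v_5]

Hence C_0 ≅ Z^9, C_1 ≅ Z^12.

Boundary ∂_1: C_1 → C_0 sends each edge [p,q] (with p < q) to q − p. For instance
  ∂[v_0,v_8] = [v_8] − [v_0].
The resulting 9×12 matrix has rank 8, and its Smith normal form has invariant factors (1,1,1,1,1,1,1,1).

Reading off H_k = ker ∂_k / im ∂_{k+1}:

  H_0: rank C_0 − rank ∂_1 = 9 − 8 = 1, and the invariant factors of ∂_1 are all 1, so H_0 = Z.
  H_1: rank ker ∂_1 − rank ∂_2 = (12 − 8) − 0 = 4, and there is no ∂_2, so H_1 = Z^4.

(K is a triangulation of a wedge of 4 circles.)

Hence the Betti numbers are b_0 = 1, b_1 = 4.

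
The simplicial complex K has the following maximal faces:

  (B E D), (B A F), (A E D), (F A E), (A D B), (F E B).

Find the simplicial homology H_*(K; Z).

H_0 ≅ Z,  H_1 = 0,  H_2 ≅ Z.

Order the vertices as A < B < D < E < F. Listing each simplex with vertices in this order, K has dimension 2 with simplices:

  0-simplices (5): A, B, D, E, F
  1-simplices (9): AB, AD, AE, AF, BD, BE, BF, DE, EF
  2-simplices (6): ABD, ABF, ADE, AEF, BDE, BEF

giving chain groups C_0 ≅ Z^5, C_1 ≅ Z^9, C_2 ≅ Z^6.

∂_1: C_1 → C_0 sends each edge [p,q] (with p < q) to q − p. For instance
  ∂BD = D − B.
The resulting 5×9 matrix has rank 4, and its Smith normal form has invariant factors (1,1,1,1).

The boundary map ∂_2: C_2 → C_1 acts by ∂[p,q,r] = [q,r] − [p,r] + [p,q]. For instance
  ∂BDE = DE − BE + BD,
  ∂AEF = EF − AF + AE.
As a 9×6 matrix over Z this has rank 5, with invariant factors (1,1,1,1,1).

Now H_k = ker ∂_k / im ∂_{k+1}, so:

  H_0: rank C_0 − rank ∂_1 = 5 − 4 = 1, and the invariant factors of ∂_1 are all 1, so H_0 = Z.
  H_1: rank ker ∂_1 − rank ∂_2 = (9 − 4) − 5 = 0, and the invariant factors of ∂_2 are all 1, so H_1 = 0.
  H_2: rank ker ∂_2 − rank ∂_3 = (6 − 5) − 0 = 1, and there is no ∂_3, so H_2 = Z.

As a check, the Euler characteristic is 5 − 9 + 6 = 2, which agrees with 1 − 0 + 1 = 2.
(K is a triangulation of the 2-sphere S^2.)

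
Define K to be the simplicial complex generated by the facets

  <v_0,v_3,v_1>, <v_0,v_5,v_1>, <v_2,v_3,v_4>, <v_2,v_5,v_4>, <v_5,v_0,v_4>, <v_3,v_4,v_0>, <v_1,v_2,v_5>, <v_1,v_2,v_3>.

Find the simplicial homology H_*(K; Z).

H_0 = Z,  H_1 = 0,  H_2 = Z.

Take the total order v_0 < v_1 < v_2 < v_3 < v_4 < v_5 on the vertex set. Then K (dimension 2) consists of the simplices:

  0-simplices (6): [v_0], [v_1], [v_2], [v_3], [v_4], [v_5]
  1-simplices (12): [v_0,v_1], [v_0,v_3], [v_0,v_4], [v_0,v_5], [v_1,v_2], [v_1,v_3], [v_1,v_5], [v_2,v_3], [v_2,v_4], [v_2,v_5], [v_3,v_4], [v_4,v_5]
  2-simplices (8): [v_0,v_1,v_3], [v_0,v_1,v_5], [v_0,v_3,v_4], [v_0,v_4,v_5], [v_1,v_2,v_3], [v_1,v_2,v_5], [v_2,v_3,v_4], [v_2,v_4,v_5]

giving chain groups C_0 ≅ Z^6, C_1 ≅ Z^12, C_2 ≅ Z^8.

∂_1: C_1 → C_0 is given by ∂[p,q] = [q] − [p].
The resulting 6×12 matrix has rank 5, and its Smith normal form has invariant factors (1,1,1,1,1).

The boundary map ∂_2: C_2 → C_1 maps a triangle to the signed sum of its edges. For instance
  ∂[v_0,v_4,v_5] = [v_4,v_5] − [v_0,v_5] + [v_0,v_4],
  ∂[v_2,v_3,v_4] = [v_3,v_4] − [v_2,v_4] + [v_2,v_3].
The resulting 12×8 matrix has rank 7, and its Smith normal form has invariant factors (1,1,1,1,1,1,1).

From H_k ≅ ker(∂_k) / im(∂_{k+1}) we obtain:

  H_0: rank C_0 − rank ∂_1 = 6 − 5 = 1, and the invariant factors of ∂_1 are all 1, so H_0 = Z.
  H_1: rank ker ∂_1 − rank ∂_2 = (12 − 5) − 7 = 0, and the invariant factors of ∂_2 are all 1, so H_1 = 0.
  H_2: rank ker ∂_2 − rank ∂_3 = (8 − 7) − 0 = 1, and there is no ∂_3, so H_2 = Z.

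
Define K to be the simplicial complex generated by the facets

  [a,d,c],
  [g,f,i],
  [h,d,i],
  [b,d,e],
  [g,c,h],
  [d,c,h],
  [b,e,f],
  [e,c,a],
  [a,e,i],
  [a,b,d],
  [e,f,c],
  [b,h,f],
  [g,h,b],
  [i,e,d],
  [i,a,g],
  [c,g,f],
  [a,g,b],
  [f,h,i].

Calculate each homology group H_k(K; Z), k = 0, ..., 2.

H_0 ≅ Z,  H_1 ≅ Z × Z/2,  H_2 = 0.

Take the total order a < b < c < d < e < f < g < h < i on the vertex set. Then K (dimension 2) consists of the simplices:

  0-simplices (9): a, b, c, d, e, f, g, h, i
  1-simplices (27): ab, ac, ad, ae, ag, ai, bd, be, bf, bg, bh, cd, ce, cf, cg, ch, de, dh, di, ef, ei, fg, fh, fi, gh, gi, hi
  2-simplices (18): abd, abg, acd, ace, aei, agi, bde, bef, bfh, bgh, cdh, cef, cfg, cgh, dei, dhi, fgi, fhi

giving chain groups C_0 ≅ Z^9, C_1 ≅ Z^27, C_2 ≅ Z^18.

Boundary ∂_1: C_1 → C_0 sends each edge [p,q] (with p < q) to q − p.
This gives a 9×27 integer matrix of rank 8; reducing to Smith normal form yields diagonal entries (1,1,1,1,1,1,1,1).

∂_2: C_2 → C_1 maps a triangle to the signed sum of its edges. For instance
  ∂abd = bd − ad + ab,
  ∂fgi = gi − fi + fg.
The resulting 27×18 matrix has rank 18, and its Smith normal form has invariant factors (1,1,1,1,1,1,1,1,1,1,1,1,1,1,1,1,1,2).

Computing H_k = (kernel of ∂_k) / (image of ∂_{k+1}):

  H_0: rank C_0 − rank ∂_1 = 9 − 8 = 1, and the invariant factors of ∂_1 are all 1, so H_0 ≅ Z.
  H_1: rank ker ∂_1 − rank ∂_2 = (27 − 8) − 18 = 1, and ∂_2 has invariant factor 2 > 1, so H_1 ≅ Z × Z/2.
  H_2: rank ker ∂_2 − rank ∂_3 = (18 − 18) − 0 = 0, and there is no ∂_3, so H_2 ≅ 0.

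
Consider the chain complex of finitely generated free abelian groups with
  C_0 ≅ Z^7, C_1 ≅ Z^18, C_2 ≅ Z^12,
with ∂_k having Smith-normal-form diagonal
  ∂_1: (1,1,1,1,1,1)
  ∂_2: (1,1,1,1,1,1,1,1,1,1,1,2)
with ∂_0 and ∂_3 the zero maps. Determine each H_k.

H_0: b_0 = 7 − 0 − 6 = 1; torsion from ∂_1 factors > 1: none. So H_0 = Z.
H_1: b_1 = 18 − 6 − 12 = 0; torsion from ∂_2 factors > 1: [2]. So H_1 = Z/2.
H_2: b_2 = 12 − 12 − 0 = 0; torsion from ∂_3 factors > 1: none. So H_2 = 0.

H_0 = Z,  H_1 = Z/2,  H_2 = 0.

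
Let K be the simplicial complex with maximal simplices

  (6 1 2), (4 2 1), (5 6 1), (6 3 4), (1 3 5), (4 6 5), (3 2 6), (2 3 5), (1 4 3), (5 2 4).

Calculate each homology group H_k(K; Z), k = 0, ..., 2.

H_0 ≅ Z,  H_1 ≅ Z/2,  H_2 = 0.

Order the vertices as 1 < 2 < 3 < 4 < 5 < 6. Listing each simplex with vertices in this order, K has dimension 2 with simplices:

  0-simplices (6): [1], [2], [3], [4], [5], [6]
  1-simplices (15): [1,2], [1,3], [1,4], [1,5], [1,6], [2,3], [2,4], [2,5], [2,6], [3,4], [3,5], [3,6], [4,5], [4,6], [5,6]
  2-simplices (10): [1,2,4], [1,2,6], [1,3,4], [1,3,5], [1,5,6], [2,3,5], [2,3,6], [2,4,5], [3,4,6], [4,5,6]

giving chain groups C_0 ≅ Z^6, C_1 ≅ Z^15, C_2 ≅ Z^10.

∂_1: C_1 → C_0 maps an edge to its endpoints' difference, ∂[p,q] = q − p.
The resulting 6×15 matrix has rank 5, and its Smith normal form has invariant factors (1,1,1,1,1).

The boundary map ∂_2: C_2 → C_1 acts by ∂[p,q,r] = [q,r] − [p,r] + [p,q]. For instance
  ∂[1,5,6] = [5,6] − [1,6] + [1,5],
  ∂[1,3,4] = [3,4] − [1,4] + [1,3].
The 15×10 boundary matrix has rank 10 and Smith normal form diag(1,1,1,1,1,1,1,1,1,2).

From H_k ≅ ker(∂_k) / im(∂_{k+1}) we obtain:

  H_0: rank C_0 − rank ∂_1 = 6 − 5 = 1, and the invariant factors of ∂_1 are all 1, so H_0 = Z.
  H_1: rank ker ∂_1 − rank ∂_2 = (15 − 5) − 10 = 0, and ∂_2 has invariant factor 2 > 1, so H_1 = Z/2.
  H_2: rank ker ∂_2 − rank ∂_3 = (10 − 10) − 0 = 0, and there is no ∂_3, so H_2 = 0.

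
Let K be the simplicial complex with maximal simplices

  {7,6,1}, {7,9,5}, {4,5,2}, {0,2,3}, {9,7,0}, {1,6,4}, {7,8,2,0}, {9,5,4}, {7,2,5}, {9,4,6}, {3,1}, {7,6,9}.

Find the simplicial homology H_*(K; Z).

H_0 = Z,  H_1 = Z,  H_2 = 0,  H_3 = 0.

Fix the vertex order 0 < 1 < 2 < 3 < 4 < 5 < 6 < 7 < 8 < 9 and write every simplex with vertices in increasing order. Then dim K = 3 and the simplices of K are:

  0-simplices (10): [0], [1], [2], [3], [4], [5], [6], [7], [8], [9]
  1-simplices (23): [0,2], [0,3], [0,7], [0,8], [0,9], [1,3], [1,4], [1,6], [1,7], [2,3], [2,4], [2,5], [2,7], [2,8], [4,5], [4,6], [4,9], [5,7], [5,9], [6,7], [6,9], [7,8], [7,9]
  2-simplices (14): [0,2,3], [0,2,7], [0,2,8], [0,7,8], [0,7,9], [1,4,6], [1,6,7], [2,4,5], [2,5,7], [2,7,8], [4,5,9], [4,6,9], [5,7,9], [6,7,9]
  3-simplices (1): [0,2,7,8]

so the chain groups are C_0 ≅ Z^10, C_1 ≅ Z^23, C_2 ≅ Z^14, C_3 ≅ Z^1.

The boundary map ∂_1: C_1 → C_0 sends each edge [p,q] (with p < q) to q − p. For instance
  ∂[5,7] = [7] − [5].
This gives a 10×23 integer matrix of rank 9; reducing to Smith normal form yields diagonal entries (1,1,1,1,1,1,1,1,1).

The boundary map ∂_2: C_2 → C_1 sends each 2-simplex [p,q,r] to [q,r] − [p,r] + [p,q]. For instance
  ∂[1,4,6] = [4,6] − [1,6] + [1,4],
  ∂[0,2,3] = [2,3] − [0,3] + [0,2].
As a 23×14 matrix over Z this has rank 13, with invariant factors (1,1,1,1,1,1,1,1,1,1,1,1,1).

The boundary map ∂_3: C_3 → C_2 sends each 3-simplex σ to the alternating sum Σ_i (−1)^i (σ with its i-th vertex removed). For instance
  ∂[0,2,7,8] = [2,7,8] − [0,7,8] + [0,2,8] − [0,2,7].
As a 14×1 matrix over Z this has rank 1, with invariant factors (1).

Reading off H_k = ker ∂_k / im ∂_{k+1}:

  H_0: rank C_0 − rank ∂_1 = 10 − 9 = 1, and the invariant factors of ∂_1 are all 1, so H_0 = Z.
  H_1: rank ker ∂_1 − rank ∂_2 = (23 − 9) − 13 = 1, and the invariant factors of ∂_2 are all 1, so H_1 = Z.
  H_2: rank ker ∂_2 − rank ∂_3 = (14 − 13) − 1 = 0, and the invariant factors of ∂_3 are all 1, so H_2 = 0.
  H_3: rank ker ∂_3 − rank ∂_4 = (1 − 1) − 0 = 0, and there is no ∂_4, so H_3 = 0.

As a check, the Euler characteristic is 10 − 23 + 14 − 1 = 0, which agrees with 1 − 1 + 0 − 0 = 0.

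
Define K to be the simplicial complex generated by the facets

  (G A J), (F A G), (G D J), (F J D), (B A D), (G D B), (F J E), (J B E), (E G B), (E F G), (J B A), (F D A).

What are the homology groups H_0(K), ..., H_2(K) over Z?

We work with the vertex ordering A < B < D < E < F < G < J. The simplices of K, each written with vertices in increasing order, are:

  0-simplices (7): A, B, D, E, F, G, J
  1-simplices (18): AB, AD, AF, AG, AJ, BD, BE, BG, BJ, DF, DG, DJ, EF, EG, EJ, FG, FJ, GJ
  2-simplices (12): ABD, ABJ, ADF, AFG, AGJ, BDG, BEG, BEJ, DFJ, DGJ, EFG, EFJ

so the chain groups are C_0 ≅ Z^7, C_1 ≅ Z^18, C_2 ≅ Z^12.

Boundary ∂_1: C_1 → C_0 maps an edge to its endpoints' difference, ∂[p,q] = q − p.
The resulting 7×18 matrix has rank 6, and its Smith normal form has invariant factors (1,1,1,1,1,1).

The boundary map ∂_2: C_2 → C_1 sends each 2-simplex [p,q,r] to [q,r] − [p,r] + [p,q]. For instance
  ∂EFJ = FJ − EJ + EF,
  ∂DFJ = FJ − DJ + DF.
This gives a 18×12 integer matrix of rank 12; reducing to Smith normal form yields diagonal entries (1,1,1,1,1,1,1,1,1,1,1,2).

Computing H_k = (kernel of ∂_k) / (image of ∂_{k+1}):

  H_0: rank C_0 − rank ∂_1 = 7 − 6 = 1, and the invariant factors of ∂_1 are all 1, so H_0 ≅ Z.
  H_1: rank ker ∂_1 − rank ∂_2 = (18 − 6) − 12 = 0, and ∂_2 has invariant factor 2 > 1, so H_1 ≅ Z/2.
  H_2: rank ker ∂_2 − rank ∂_3 = (12 − 12) − 0 = 0, and there is no ∂_3, so H_2 ≅ 0.

H_0 ≅ Z,  H_1 ≅ Z/2,  H_2 = 0.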